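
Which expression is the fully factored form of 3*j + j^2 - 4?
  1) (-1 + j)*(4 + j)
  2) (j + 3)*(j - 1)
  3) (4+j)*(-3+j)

We need to factor 3*j + j^2 - 4.
The factored form is (-1 + j)*(4 + j).
1) (-1 + j)*(4 + j)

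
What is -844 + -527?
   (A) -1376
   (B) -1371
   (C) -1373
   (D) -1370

-844 + -527 = -1371
B) -1371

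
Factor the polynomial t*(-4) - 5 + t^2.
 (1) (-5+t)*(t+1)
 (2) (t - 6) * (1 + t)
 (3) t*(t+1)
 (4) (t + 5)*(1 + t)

We need to factor t*(-4) - 5 + t^2.
The factored form is (-5+t)*(t+1).
1) (-5+t)*(t+1)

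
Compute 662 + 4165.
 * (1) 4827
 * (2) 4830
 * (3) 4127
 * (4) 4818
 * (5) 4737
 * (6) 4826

662 + 4165 = 4827
1) 4827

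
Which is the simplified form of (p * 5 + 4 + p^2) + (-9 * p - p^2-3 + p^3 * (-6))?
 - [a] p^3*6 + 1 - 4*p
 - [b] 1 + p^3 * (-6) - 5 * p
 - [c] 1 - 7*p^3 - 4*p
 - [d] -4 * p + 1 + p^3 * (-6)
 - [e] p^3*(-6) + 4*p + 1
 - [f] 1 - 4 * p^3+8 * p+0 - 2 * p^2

Adding the polynomials and combining like terms:
(p*5 + 4 + p^2) + (-9*p - p^2 - 3 + p^3*(-6))
= -4 * p + 1 + p^3 * (-6)
d) -4 * p + 1 + p^3 * (-6)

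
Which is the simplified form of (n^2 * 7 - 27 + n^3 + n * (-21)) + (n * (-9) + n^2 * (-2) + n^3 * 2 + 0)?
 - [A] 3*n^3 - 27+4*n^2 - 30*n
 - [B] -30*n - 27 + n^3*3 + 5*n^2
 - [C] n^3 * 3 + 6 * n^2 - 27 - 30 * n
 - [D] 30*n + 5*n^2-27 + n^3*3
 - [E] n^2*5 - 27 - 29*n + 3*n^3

Adding the polynomials and combining like terms:
(n^2*7 - 27 + n^3 + n*(-21)) + (n*(-9) + n^2*(-2) + n^3*2 + 0)
= -30*n - 27 + n^3*3 + 5*n^2
B) -30*n - 27 + n^3*3 + 5*n^2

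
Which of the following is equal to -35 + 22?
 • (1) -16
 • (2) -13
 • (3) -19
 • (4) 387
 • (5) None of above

-35 + 22 = -13
2) -13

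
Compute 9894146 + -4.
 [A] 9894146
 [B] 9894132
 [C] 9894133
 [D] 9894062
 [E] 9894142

9894146 + -4 = 9894142
E) 9894142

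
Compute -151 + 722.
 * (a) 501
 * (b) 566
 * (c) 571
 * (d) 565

-151 + 722 = 571
c) 571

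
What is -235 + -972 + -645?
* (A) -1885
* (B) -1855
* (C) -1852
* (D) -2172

First: -235 + -972 = -1207
Then: -1207 + -645 = -1852
C) -1852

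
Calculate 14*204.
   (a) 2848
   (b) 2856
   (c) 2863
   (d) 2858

14 * 204 = 2856
b) 2856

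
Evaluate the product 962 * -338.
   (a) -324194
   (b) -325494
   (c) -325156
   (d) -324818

962 * -338 = -325156
c) -325156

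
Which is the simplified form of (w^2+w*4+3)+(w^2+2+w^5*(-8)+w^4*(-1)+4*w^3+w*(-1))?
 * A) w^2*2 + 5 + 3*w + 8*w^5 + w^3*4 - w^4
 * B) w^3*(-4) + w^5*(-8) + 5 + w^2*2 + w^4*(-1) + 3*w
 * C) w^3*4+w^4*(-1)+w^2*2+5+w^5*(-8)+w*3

Adding the polynomials and combining like terms:
(w^2 + w*4 + 3) + (w^2 + 2 + w^5*(-8) + w^4*(-1) + 4*w^3 + w*(-1))
= w^3*4+w^4*(-1)+w^2*2+5+w^5*(-8)+w*3
C) w^3*4+w^4*(-1)+w^2*2+5+w^5*(-8)+w*3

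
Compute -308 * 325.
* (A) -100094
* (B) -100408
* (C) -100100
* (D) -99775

-308 * 325 = -100100
C) -100100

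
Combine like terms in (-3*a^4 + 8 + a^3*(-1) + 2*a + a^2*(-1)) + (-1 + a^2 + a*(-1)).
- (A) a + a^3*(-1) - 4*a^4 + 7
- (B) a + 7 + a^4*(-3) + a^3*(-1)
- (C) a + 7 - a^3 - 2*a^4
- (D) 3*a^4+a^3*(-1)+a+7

Adding the polynomials and combining like terms:
(-3*a^4 + 8 + a^3*(-1) + 2*a + a^2*(-1)) + (-1 + a^2 + a*(-1))
= a + 7 + a^4*(-3) + a^3*(-1)
B) a + 7 + a^4*(-3) + a^3*(-1)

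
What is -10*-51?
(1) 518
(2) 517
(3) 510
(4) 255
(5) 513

-10 * -51 = 510
3) 510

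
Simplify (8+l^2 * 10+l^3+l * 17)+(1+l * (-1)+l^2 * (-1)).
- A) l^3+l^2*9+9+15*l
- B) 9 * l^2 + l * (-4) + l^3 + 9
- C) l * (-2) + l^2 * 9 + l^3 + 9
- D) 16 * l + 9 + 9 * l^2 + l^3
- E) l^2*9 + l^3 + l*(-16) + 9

Adding the polynomials and combining like terms:
(8 + l^2*10 + l^3 + l*17) + (1 + l*(-1) + l^2*(-1))
= 16 * l + 9 + 9 * l^2 + l^3
D) 16 * l + 9 + 9 * l^2 + l^3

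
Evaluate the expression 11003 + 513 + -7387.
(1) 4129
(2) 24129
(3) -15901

First: 11003 + 513 = 11516
Then: 11516 + -7387 = 4129
1) 4129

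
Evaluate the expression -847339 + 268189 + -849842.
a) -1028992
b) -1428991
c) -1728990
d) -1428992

First: -847339 + 268189 = -579150
Then: -579150 + -849842 = -1428992
d) -1428992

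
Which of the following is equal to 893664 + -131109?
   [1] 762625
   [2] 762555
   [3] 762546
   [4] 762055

893664 + -131109 = 762555
2) 762555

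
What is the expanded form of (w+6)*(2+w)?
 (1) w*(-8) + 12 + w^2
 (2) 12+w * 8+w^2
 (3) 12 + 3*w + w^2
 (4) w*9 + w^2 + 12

Expanding (w+6)*(2+w):
= 12+w * 8+w^2
2) 12+w * 8+w^2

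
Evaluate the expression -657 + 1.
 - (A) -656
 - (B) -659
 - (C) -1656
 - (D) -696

-657 + 1 = -656
A) -656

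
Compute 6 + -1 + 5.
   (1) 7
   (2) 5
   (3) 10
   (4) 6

First: 6 + -1 = 5
Then: 5 + 5 = 10
3) 10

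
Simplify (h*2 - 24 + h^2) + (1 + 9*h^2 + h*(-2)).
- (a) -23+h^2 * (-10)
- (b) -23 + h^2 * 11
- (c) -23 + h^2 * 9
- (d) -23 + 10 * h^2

Adding the polynomials and combining like terms:
(h*2 - 24 + h^2) + (1 + 9*h^2 + h*(-2))
= -23 + 10 * h^2
d) -23 + 10 * h^2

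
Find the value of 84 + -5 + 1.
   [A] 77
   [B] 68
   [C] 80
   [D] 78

First: 84 + -5 = 79
Then: 79 + 1 = 80
C) 80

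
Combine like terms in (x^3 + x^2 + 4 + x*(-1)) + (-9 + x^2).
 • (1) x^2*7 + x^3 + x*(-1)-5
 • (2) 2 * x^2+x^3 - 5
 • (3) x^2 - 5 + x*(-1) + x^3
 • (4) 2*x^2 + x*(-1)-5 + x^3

Adding the polynomials and combining like terms:
(x^3 + x^2 + 4 + x*(-1)) + (-9 + x^2)
= 2*x^2 + x*(-1)-5 + x^3
4) 2*x^2 + x*(-1)-5 + x^3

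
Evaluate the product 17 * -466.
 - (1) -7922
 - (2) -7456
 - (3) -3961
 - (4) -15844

17 * -466 = -7922
1) -7922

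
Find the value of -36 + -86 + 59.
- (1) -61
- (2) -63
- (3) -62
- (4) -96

First: -36 + -86 = -122
Then: -122 + 59 = -63
2) -63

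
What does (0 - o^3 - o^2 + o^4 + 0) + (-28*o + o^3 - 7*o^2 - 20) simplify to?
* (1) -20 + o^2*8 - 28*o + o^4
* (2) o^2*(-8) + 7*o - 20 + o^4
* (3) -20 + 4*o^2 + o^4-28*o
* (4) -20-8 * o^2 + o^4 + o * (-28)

Adding the polynomials and combining like terms:
(0 - o^3 - o^2 + o^4 + 0) + (-28*o + o^3 - 7*o^2 - 20)
= -20-8 * o^2 + o^4 + o * (-28)
4) -20-8 * o^2 + o^4 + o * (-28)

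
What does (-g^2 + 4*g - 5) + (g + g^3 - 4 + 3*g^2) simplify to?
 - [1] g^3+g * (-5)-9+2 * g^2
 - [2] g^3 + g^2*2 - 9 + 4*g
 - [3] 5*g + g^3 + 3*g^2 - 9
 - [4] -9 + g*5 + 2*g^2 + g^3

Adding the polynomials and combining like terms:
(-g^2 + 4*g - 5) + (g + g^3 - 4 + 3*g^2)
= -9 + g*5 + 2*g^2 + g^3
4) -9 + g*5 + 2*g^2 + g^3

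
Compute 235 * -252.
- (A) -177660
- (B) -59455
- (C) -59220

235 * -252 = -59220
C) -59220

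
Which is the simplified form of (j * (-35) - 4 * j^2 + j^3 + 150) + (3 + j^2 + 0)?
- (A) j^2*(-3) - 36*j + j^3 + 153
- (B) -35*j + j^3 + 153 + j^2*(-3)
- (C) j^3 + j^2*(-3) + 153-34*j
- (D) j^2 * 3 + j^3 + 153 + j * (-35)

Adding the polynomials and combining like terms:
(j*(-35) - 4*j^2 + j^3 + 150) + (3 + j^2 + 0)
= -35*j + j^3 + 153 + j^2*(-3)
B) -35*j + j^3 + 153 + j^2*(-3)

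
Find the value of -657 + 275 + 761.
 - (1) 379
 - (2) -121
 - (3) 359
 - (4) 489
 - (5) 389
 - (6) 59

First: -657 + 275 = -382
Then: -382 + 761 = 379
1) 379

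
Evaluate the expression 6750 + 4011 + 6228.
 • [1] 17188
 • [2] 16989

First: 6750 + 4011 = 10761
Then: 10761 + 6228 = 16989
2) 16989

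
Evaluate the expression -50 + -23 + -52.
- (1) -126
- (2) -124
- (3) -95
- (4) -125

First: -50 + -23 = -73
Then: -73 + -52 = -125
4) -125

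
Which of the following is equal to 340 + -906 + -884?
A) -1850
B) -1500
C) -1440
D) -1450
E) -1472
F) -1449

First: 340 + -906 = -566
Then: -566 + -884 = -1450
D) -1450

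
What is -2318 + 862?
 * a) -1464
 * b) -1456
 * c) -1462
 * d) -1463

-2318 + 862 = -1456
b) -1456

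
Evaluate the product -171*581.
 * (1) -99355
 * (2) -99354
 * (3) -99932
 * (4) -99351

-171 * 581 = -99351
4) -99351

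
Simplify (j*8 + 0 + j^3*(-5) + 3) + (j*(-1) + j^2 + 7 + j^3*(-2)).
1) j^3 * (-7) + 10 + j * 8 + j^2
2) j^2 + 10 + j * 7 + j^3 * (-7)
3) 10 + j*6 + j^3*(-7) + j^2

Adding the polynomials and combining like terms:
(j*8 + 0 + j^3*(-5) + 3) + (j*(-1) + j^2 + 7 + j^3*(-2))
= j^2 + 10 + j * 7 + j^3 * (-7)
2) j^2 + 10 + j * 7 + j^3 * (-7)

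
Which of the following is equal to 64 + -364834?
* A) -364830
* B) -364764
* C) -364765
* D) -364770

64 + -364834 = -364770
D) -364770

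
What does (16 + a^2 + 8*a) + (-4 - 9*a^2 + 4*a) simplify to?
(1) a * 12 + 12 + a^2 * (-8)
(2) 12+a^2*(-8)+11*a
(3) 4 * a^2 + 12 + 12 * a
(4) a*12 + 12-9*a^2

Adding the polynomials and combining like terms:
(16 + a^2 + 8*a) + (-4 - 9*a^2 + 4*a)
= a * 12 + 12 + a^2 * (-8)
1) a * 12 + 12 + a^2 * (-8)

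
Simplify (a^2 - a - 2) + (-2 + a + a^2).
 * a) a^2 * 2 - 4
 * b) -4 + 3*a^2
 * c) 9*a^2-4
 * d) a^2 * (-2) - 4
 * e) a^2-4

Adding the polynomials and combining like terms:
(a^2 - a - 2) + (-2 + a + a^2)
= a^2 * 2 - 4
a) a^2 * 2 - 4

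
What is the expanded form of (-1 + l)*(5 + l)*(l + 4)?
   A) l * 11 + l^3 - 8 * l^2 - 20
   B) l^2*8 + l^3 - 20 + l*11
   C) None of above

Expanding (-1 + l)*(5 + l)*(l + 4):
= l^2*8 + l^3 - 20 + l*11
B) l^2*8 + l^3 - 20 + l*11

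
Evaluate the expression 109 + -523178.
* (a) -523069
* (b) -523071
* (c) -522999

109 + -523178 = -523069
a) -523069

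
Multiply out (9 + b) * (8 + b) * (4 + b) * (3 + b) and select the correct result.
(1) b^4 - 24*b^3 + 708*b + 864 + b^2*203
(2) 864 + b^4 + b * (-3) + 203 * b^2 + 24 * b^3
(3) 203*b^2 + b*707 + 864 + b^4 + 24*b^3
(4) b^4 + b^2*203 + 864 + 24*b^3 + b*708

Expanding (9 + b) * (8 + b) * (4 + b) * (3 + b):
= b^4 + b^2*203 + 864 + 24*b^3 + b*708
4) b^4 + b^2*203 + 864 + 24*b^3 + b*708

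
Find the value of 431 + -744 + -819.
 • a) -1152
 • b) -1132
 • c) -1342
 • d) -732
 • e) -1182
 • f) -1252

First: 431 + -744 = -313
Then: -313 + -819 = -1132
b) -1132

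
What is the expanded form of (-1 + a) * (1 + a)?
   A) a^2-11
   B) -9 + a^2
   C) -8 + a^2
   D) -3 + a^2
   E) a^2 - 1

Expanding (-1 + a) * (1 + a):
= a^2 - 1
E) a^2 - 1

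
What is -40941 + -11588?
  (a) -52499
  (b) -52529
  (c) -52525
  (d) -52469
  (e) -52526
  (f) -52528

-40941 + -11588 = -52529
b) -52529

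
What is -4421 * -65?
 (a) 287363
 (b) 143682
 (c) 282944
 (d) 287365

-4421 * -65 = 287365
d) 287365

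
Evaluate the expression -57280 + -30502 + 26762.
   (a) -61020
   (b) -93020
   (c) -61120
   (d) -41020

First: -57280 + -30502 = -87782
Then: -87782 + 26762 = -61020
a) -61020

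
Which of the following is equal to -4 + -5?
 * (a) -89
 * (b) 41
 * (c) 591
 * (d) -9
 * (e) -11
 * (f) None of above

-4 + -5 = -9
d) -9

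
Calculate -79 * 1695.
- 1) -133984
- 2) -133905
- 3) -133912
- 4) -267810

-79 * 1695 = -133905
2) -133905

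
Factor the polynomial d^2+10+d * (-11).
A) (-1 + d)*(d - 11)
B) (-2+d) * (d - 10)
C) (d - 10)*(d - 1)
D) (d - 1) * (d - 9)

We need to factor d^2+10+d * (-11).
The factored form is (d - 10)*(d - 1).
C) (d - 10)*(d - 1)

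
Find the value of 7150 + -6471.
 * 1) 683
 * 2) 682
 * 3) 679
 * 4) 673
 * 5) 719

7150 + -6471 = 679
3) 679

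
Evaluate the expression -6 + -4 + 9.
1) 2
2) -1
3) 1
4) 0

First: -6 + -4 = -10
Then: -10 + 9 = -1
2) -1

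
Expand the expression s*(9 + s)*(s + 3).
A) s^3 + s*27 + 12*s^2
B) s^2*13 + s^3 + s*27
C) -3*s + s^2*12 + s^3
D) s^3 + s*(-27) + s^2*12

Expanding s*(9 + s)*(s + 3):
= s^3 + s*27 + 12*s^2
A) s^3 + s*27 + 12*s^2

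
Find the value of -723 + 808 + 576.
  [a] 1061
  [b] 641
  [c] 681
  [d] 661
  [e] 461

First: -723 + 808 = 85
Then: 85 + 576 = 661
d) 661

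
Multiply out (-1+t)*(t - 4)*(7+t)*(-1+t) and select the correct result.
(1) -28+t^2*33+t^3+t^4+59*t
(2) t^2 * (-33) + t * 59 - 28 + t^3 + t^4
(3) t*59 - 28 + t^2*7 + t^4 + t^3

Expanding (-1+t)*(t - 4)*(7+t)*(-1+t):
= t^2 * (-33) + t * 59 - 28 + t^3 + t^4
2) t^2 * (-33) + t * 59 - 28 + t^3 + t^4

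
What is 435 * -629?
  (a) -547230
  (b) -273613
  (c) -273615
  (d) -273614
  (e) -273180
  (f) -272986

435 * -629 = -273615
c) -273615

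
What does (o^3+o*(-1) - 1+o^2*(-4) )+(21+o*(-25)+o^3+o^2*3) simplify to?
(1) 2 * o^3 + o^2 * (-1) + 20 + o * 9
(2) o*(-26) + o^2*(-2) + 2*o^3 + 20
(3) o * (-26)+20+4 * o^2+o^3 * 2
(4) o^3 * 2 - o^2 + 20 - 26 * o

Adding the polynomials and combining like terms:
(o^3 + o*(-1) - 1 + o^2*(-4)) + (21 + o*(-25) + o^3 + o^2*3)
= o^3 * 2 - o^2 + 20 - 26 * o
4) o^3 * 2 - o^2 + 20 - 26 * o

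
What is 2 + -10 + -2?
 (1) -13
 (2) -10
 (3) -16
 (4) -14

First: 2 + -10 = -8
Then: -8 + -2 = -10
2) -10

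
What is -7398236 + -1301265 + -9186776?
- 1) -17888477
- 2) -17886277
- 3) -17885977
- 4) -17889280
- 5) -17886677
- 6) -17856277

First: -7398236 + -1301265 = -8699501
Then: -8699501 + -9186776 = -17886277
2) -17886277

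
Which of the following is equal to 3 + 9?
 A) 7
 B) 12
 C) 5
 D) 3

3 + 9 = 12
B) 12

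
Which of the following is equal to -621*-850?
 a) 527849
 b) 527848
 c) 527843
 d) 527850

-621 * -850 = 527850
d) 527850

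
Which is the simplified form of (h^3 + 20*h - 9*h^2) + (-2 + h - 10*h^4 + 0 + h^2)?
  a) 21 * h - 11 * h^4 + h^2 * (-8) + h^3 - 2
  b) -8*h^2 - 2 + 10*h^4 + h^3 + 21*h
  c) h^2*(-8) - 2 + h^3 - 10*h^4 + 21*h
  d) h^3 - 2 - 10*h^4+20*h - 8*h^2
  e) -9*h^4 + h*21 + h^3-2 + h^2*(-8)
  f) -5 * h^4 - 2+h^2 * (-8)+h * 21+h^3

Adding the polynomials and combining like terms:
(h^3 + 20*h - 9*h^2) + (-2 + h - 10*h^4 + 0 + h^2)
= h^2*(-8) - 2 + h^3 - 10*h^4 + 21*h
c) h^2*(-8) - 2 + h^3 - 10*h^4 + 21*h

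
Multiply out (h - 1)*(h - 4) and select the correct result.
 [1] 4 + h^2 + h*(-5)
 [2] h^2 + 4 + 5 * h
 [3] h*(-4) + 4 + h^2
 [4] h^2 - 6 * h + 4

Expanding (h - 1)*(h - 4):
= 4 + h^2 + h*(-5)
1) 4 + h^2 + h*(-5)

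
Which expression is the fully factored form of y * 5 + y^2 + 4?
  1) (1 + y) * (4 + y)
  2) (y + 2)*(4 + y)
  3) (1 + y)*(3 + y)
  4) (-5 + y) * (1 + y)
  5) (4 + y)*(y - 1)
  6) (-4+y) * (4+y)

We need to factor y * 5 + y^2 + 4.
The factored form is (1 + y) * (4 + y).
1) (1 + y) * (4 + y)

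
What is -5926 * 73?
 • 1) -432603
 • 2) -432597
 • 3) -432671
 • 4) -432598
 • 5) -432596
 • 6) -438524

-5926 * 73 = -432598
4) -432598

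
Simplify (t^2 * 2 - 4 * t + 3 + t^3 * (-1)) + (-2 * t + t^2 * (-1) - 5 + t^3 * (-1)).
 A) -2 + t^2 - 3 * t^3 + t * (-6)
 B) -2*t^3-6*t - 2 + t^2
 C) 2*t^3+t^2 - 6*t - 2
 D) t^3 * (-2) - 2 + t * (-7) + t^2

Adding the polynomials and combining like terms:
(t^2*2 - 4*t + 3 + t^3*(-1)) + (-2*t + t^2*(-1) - 5 + t^3*(-1))
= -2*t^3-6*t - 2 + t^2
B) -2*t^3-6*t - 2 + t^2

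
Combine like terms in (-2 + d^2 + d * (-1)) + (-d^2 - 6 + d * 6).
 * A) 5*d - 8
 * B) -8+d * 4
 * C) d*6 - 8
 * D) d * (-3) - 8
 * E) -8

Adding the polynomials and combining like terms:
(-2 + d^2 + d*(-1)) + (-d^2 - 6 + d*6)
= 5*d - 8
A) 5*d - 8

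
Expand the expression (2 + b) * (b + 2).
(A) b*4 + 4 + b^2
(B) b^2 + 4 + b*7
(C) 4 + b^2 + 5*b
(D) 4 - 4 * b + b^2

Expanding (2 + b) * (b + 2):
= b*4 + 4 + b^2
A) b*4 + 4 + b^2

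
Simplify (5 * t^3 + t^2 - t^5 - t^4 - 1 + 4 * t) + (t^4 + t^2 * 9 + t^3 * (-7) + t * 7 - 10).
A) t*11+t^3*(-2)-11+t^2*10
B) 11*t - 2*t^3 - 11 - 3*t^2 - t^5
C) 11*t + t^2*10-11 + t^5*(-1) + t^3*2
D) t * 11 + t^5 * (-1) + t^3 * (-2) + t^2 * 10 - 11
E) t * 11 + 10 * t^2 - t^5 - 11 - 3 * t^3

Adding the polynomials and combining like terms:
(5*t^3 + t^2 - t^5 - t^4 - 1 + 4*t) + (t^4 + t^2*9 + t^3*(-7) + t*7 - 10)
= t * 11 + t^5 * (-1) + t^3 * (-2) + t^2 * 10 - 11
D) t * 11 + t^5 * (-1) + t^3 * (-2) + t^2 * 10 - 11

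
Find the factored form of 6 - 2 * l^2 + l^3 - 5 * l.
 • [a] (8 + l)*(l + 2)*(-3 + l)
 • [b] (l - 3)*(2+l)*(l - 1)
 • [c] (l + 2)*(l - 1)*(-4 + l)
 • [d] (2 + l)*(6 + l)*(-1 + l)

We need to factor 6 - 2 * l^2 + l^3 - 5 * l.
The factored form is (l - 3)*(2+l)*(l - 1).
b) (l - 3)*(2+l)*(l - 1)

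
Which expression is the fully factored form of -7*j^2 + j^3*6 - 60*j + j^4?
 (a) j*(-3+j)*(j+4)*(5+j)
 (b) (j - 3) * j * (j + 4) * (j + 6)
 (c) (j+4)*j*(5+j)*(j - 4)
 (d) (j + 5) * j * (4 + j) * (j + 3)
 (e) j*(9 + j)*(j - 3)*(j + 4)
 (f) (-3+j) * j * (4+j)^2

We need to factor -7*j^2 + j^3*6 - 60*j + j^4.
The factored form is j*(-3+j)*(j+4)*(5+j).
a) j*(-3+j)*(j+4)*(5+j)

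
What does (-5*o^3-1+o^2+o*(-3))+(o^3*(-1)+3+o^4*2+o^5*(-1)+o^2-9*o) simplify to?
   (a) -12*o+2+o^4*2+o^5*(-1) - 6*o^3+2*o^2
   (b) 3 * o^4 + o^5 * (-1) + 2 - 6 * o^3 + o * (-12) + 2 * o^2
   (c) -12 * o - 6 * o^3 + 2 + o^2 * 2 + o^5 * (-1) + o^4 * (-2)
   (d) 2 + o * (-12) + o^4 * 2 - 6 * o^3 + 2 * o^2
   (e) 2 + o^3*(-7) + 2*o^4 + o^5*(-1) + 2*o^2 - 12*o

Adding the polynomials and combining like terms:
(-5*o^3 - 1 + o^2 + o*(-3)) + (o^3*(-1) + 3 + o^4*2 + o^5*(-1) + o^2 - 9*o)
= -12*o+2+o^4*2+o^5*(-1) - 6*o^3+2*o^2
a) -12*o+2+o^4*2+o^5*(-1) - 6*o^3+2*o^2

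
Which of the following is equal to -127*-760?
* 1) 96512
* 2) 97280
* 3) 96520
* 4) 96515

-127 * -760 = 96520
3) 96520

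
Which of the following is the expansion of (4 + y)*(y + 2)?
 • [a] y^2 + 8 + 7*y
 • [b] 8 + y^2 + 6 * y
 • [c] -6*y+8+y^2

Expanding (4 + y)*(y + 2):
= 8 + y^2 + 6 * y
b) 8 + y^2 + 6 * y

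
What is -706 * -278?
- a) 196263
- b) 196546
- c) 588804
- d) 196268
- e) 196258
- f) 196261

-706 * -278 = 196268
d) 196268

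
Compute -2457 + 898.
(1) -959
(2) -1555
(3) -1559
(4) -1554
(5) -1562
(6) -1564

-2457 + 898 = -1559
3) -1559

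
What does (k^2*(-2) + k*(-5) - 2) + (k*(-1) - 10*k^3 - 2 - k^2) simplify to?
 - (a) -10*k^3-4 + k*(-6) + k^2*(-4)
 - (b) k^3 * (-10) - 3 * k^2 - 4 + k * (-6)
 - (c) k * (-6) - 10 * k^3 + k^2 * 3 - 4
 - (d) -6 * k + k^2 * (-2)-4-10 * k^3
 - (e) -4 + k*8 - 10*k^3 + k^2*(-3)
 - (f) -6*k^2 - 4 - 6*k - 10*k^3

Adding the polynomials and combining like terms:
(k^2*(-2) + k*(-5) - 2) + (k*(-1) - 10*k^3 - 2 - k^2)
= k^3 * (-10) - 3 * k^2 - 4 + k * (-6)
b) k^3 * (-10) - 3 * k^2 - 4 + k * (-6)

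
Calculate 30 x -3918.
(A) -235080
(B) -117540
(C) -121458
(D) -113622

30 * -3918 = -117540
B) -117540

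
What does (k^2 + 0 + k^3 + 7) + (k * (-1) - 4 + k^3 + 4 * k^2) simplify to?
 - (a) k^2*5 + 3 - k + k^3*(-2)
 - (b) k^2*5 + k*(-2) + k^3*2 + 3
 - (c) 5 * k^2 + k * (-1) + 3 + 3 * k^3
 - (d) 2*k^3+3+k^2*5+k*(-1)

Adding the polynomials and combining like terms:
(k^2 + 0 + k^3 + 7) + (k*(-1) - 4 + k^3 + 4*k^2)
= 2*k^3+3+k^2*5+k*(-1)
d) 2*k^3+3+k^2*5+k*(-1)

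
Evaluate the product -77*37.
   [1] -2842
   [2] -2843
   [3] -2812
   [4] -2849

-77 * 37 = -2849
4) -2849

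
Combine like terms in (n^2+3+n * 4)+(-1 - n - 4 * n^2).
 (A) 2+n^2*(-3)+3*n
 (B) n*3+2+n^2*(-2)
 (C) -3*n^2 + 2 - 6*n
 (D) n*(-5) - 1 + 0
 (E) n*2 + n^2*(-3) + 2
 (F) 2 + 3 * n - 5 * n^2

Adding the polynomials and combining like terms:
(n^2 + 3 + n*4) + (-1 - n - 4*n^2)
= 2+n^2*(-3)+3*n
A) 2+n^2*(-3)+3*n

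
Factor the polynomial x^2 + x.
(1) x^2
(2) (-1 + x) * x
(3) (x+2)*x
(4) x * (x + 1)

We need to factor x^2 + x.
The factored form is x * (x + 1).
4) x * (x + 1)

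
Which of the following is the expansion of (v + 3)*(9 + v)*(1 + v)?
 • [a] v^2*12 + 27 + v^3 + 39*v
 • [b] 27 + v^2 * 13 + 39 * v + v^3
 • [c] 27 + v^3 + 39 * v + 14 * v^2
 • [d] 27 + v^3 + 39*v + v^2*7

Expanding (v + 3)*(9 + v)*(1 + v):
= 27 + v^2 * 13 + 39 * v + v^3
b) 27 + v^2 * 13 + 39 * v + v^3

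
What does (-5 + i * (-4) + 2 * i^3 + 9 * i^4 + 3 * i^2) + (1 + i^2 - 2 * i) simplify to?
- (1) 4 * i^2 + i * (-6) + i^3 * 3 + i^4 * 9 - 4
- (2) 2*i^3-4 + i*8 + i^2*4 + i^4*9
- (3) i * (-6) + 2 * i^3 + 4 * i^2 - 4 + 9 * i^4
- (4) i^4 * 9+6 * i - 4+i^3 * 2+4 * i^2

Adding the polynomials and combining like terms:
(-5 + i*(-4) + 2*i^3 + 9*i^4 + 3*i^2) + (1 + i^2 - 2*i)
= i * (-6) + 2 * i^3 + 4 * i^2 - 4 + 9 * i^4
3) i * (-6) + 2 * i^3 + 4 * i^2 - 4 + 9 * i^4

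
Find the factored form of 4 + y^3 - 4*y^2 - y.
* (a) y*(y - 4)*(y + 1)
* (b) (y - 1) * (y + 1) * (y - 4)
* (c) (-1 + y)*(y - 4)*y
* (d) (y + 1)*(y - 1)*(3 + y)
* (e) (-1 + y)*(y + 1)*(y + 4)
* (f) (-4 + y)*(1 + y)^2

We need to factor 4 + y^3 - 4*y^2 - y.
The factored form is (y - 1) * (y + 1) * (y - 4).
b) (y - 1) * (y + 1) * (y - 4)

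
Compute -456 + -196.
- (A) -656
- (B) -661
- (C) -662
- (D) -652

-456 + -196 = -652
D) -652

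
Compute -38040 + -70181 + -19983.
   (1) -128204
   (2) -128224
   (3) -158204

First: -38040 + -70181 = -108221
Then: -108221 + -19983 = -128204
1) -128204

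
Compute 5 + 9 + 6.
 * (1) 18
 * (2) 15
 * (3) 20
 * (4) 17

First: 5 + 9 = 14
Then: 14 + 6 = 20
3) 20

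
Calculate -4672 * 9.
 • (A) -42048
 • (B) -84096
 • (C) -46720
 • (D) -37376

-4672 * 9 = -42048
A) -42048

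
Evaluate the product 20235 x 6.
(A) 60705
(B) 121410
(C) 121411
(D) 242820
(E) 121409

20235 * 6 = 121410
B) 121410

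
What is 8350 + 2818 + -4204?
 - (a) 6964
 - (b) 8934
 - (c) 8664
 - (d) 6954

First: 8350 + 2818 = 11168
Then: 11168 + -4204 = 6964
a) 6964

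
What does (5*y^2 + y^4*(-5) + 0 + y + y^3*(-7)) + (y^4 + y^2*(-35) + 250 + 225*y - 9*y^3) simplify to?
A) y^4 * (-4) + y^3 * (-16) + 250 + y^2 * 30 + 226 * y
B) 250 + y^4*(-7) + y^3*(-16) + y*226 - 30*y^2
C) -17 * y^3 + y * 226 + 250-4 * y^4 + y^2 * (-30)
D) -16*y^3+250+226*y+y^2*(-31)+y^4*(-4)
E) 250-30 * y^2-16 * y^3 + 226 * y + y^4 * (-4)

Adding the polynomials and combining like terms:
(5*y^2 + y^4*(-5) + 0 + y + y^3*(-7)) + (y^4 + y^2*(-35) + 250 + 225*y - 9*y^3)
= 250-30 * y^2-16 * y^3 + 226 * y + y^4 * (-4)
E) 250-30 * y^2-16 * y^3 + 226 * y + y^4 * (-4)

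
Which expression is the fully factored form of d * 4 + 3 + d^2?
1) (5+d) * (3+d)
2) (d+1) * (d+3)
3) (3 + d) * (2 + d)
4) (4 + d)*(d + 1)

We need to factor d * 4 + 3 + d^2.
The factored form is (d+1) * (d+3).
2) (d+1) * (d+3)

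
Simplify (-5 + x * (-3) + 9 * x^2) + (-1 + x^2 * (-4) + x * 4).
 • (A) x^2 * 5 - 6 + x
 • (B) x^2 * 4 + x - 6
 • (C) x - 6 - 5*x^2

Adding the polynomials and combining like terms:
(-5 + x*(-3) + 9*x^2) + (-1 + x^2*(-4) + x*4)
= x^2 * 5 - 6 + x
A) x^2 * 5 - 6 + x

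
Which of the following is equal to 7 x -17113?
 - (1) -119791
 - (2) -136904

7 * -17113 = -119791
1) -119791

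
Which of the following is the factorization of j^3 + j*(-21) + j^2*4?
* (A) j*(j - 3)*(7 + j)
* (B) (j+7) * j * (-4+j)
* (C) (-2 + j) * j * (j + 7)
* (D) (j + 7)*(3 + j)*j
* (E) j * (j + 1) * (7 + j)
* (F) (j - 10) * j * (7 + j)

We need to factor j^3 + j*(-21) + j^2*4.
The factored form is j*(j - 3)*(7 + j).
A) j*(j - 3)*(7 + j)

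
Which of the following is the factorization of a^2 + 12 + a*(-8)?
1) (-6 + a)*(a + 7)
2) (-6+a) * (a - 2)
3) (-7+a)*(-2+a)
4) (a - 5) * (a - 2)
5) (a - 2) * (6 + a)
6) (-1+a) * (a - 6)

We need to factor a^2 + 12 + a*(-8).
The factored form is (-6+a) * (a - 2).
2) (-6+a) * (a - 2)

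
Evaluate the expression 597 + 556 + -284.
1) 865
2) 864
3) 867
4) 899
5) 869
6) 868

First: 597 + 556 = 1153
Then: 1153 + -284 = 869
5) 869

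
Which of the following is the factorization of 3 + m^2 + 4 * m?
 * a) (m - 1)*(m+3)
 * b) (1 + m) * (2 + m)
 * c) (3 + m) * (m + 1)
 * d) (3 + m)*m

We need to factor 3 + m^2 + 4 * m.
The factored form is (3 + m) * (m + 1).
c) (3 + m) * (m + 1)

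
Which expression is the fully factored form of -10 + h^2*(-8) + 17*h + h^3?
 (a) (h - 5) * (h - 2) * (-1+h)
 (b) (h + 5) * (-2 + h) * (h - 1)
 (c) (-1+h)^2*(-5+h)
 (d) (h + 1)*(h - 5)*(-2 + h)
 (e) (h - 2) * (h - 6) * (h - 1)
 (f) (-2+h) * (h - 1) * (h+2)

We need to factor -10 + h^2*(-8) + 17*h + h^3.
The factored form is (h - 5) * (h - 2) * (-1+h).
a) (h - 5) * (h - 2) * (-1+h)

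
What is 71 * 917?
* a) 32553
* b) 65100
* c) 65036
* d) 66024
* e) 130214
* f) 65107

71 * 917 = 65107
f) 65107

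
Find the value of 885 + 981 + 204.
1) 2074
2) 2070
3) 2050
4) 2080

First: 885 + 981 = 1866
Then: 1866 + 204 = 2070
2) 2070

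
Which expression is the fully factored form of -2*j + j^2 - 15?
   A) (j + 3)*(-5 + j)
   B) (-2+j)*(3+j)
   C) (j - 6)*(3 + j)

We need to factor -2*j + j^2 - 15.
The factored form is (j + 3)*(-5 + j).
A) (j + 3)*(-5 + j)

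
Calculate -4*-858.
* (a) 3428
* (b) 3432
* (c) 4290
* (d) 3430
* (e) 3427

-4 * -858 = 3432
b) 3432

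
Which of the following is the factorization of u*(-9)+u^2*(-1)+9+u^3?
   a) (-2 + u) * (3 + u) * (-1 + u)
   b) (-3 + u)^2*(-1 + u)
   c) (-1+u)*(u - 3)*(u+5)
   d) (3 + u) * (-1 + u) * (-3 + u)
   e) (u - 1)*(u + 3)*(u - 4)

We need to factor u*(-9)+u^2*(-1)+9+u^3.
The factored form is (3 + u) * (-1 + u) * (-3 + u).
d) (3 + u) * (-1 + u) * (-3 + u)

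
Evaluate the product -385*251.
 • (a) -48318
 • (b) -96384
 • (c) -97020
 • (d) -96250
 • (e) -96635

-385 * 251 = -96635
e) -96635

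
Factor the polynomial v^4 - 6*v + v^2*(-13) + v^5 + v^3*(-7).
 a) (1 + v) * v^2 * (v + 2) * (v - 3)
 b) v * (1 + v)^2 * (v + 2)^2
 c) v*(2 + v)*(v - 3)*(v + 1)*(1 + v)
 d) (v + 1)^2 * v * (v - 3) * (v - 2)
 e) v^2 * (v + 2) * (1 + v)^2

We need to factor v^4 - 6*v + v^2*(-13) + v^5 + v^3*(-7).
The factored form is v*(2 + v)*(v - 3)*(v + 1)*(1 + v).
c) v*(2 + v)*(v - 3)*(v + 1)*(1 + v)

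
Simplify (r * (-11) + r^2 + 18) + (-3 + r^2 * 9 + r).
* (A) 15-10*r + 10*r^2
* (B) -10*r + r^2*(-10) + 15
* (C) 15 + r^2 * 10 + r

Adding the polynomials and combining like terms:
(r*(-11) + r^2 + 18) + (-3 + r^2*9 + r)
= 15-10*r + 10*r^2
A) 15-10*r + 10*r^2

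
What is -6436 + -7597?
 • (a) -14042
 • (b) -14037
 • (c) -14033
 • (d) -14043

-6436 + -7597 = -14033
c) -14033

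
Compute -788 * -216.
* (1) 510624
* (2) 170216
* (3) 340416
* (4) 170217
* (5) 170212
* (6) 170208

-788 * -216 = 170208
6) 170208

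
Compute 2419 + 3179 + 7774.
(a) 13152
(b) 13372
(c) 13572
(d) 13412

First: 2419 + 3179 = 5598
Then: 5598 + 7774 = 13372
b) 13372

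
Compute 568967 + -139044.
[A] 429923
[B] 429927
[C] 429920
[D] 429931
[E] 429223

568967 + -139044 = 429923
A) 429923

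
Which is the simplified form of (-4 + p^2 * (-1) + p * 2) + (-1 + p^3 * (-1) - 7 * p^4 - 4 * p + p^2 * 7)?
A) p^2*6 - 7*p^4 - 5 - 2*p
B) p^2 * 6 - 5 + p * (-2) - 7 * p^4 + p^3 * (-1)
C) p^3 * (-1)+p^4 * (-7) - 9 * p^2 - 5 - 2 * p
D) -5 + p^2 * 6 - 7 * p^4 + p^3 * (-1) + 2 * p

Adding the polynomials and combining like terms:
(-4 + p^2*(-1) + p*2) + (-1 + p^3*(-1) - 7*p^4 - 4*p + p^2*7)
= p^2 * 6 - 5 + p * (-2) - 7 * p^4 + p^3 * (-1)
B) p^2 * 6 - 5 + p * (-2) - 7 * p^4 + p^3 * (-1)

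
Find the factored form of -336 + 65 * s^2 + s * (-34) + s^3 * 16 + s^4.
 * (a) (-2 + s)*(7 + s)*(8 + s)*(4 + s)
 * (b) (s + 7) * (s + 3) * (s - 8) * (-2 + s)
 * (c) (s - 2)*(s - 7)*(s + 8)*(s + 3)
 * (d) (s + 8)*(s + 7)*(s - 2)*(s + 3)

We need to factor -336 + 65 * s^2 + s * (-34) + s^3 * 16 + s^4.
The factored form is (s + 8)*(s + 7)*(s - 2)*(s + 3).
d) (s + 8)*(s + 7)*(s - 2)*(s + 3)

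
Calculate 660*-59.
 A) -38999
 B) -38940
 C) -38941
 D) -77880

660 * -59 = -38940
B) -38940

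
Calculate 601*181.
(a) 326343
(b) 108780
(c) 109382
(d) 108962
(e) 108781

601 * 181 = 108781
e) 108781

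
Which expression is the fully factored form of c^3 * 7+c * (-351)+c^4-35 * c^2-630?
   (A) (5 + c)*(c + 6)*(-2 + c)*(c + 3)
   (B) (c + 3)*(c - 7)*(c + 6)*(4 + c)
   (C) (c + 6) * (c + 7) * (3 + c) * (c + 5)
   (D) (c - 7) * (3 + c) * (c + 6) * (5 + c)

We need to factor c^3 * 7+c * (-351)+c^4-35 * c^2-630.
The factored form is (c - 7) * (3 + c) * (c + 6) * (5 + c).
D) (c - 7) * (3 + c) * (c + 6) * (5 + c)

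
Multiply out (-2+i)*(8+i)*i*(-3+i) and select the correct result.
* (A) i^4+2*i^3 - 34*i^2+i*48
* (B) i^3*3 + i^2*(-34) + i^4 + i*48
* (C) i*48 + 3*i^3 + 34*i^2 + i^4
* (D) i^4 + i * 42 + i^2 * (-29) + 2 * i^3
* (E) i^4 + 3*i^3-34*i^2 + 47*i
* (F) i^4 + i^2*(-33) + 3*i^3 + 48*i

Expanding (-2+i)*(8+i)*i*(-3+i):
= i^3*3 + i^2*(-34) + i^4 + i*48
B) i^3*3 + i^2*(-34) + i^4 + i*48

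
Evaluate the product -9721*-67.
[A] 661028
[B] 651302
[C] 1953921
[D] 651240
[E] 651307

-9721 * -67 = 651307
E) 651307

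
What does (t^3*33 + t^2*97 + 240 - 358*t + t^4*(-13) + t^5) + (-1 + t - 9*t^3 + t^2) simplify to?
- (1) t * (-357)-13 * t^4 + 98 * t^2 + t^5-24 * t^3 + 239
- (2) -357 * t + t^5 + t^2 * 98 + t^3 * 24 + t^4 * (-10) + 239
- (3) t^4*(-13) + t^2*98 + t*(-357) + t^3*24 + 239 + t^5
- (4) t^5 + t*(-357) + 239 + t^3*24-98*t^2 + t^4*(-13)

Adding the polynomials and combining like terms:
(t^3*33 + t^2*97 + 240 - 358*t + t^4*(-13) + t^5) + (-1 + t - 9*t^3 + t^2)
= t^4*(-13) + t^2*98 + t*(-357) + t^3*24 + 239 + t^5
3) t^4*(-13) + t^2*98 + t*(-357) + t^3*24 + 239 + t^5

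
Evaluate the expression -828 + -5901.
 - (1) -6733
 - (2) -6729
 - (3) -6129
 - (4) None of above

-828 + -5901 = -6729
2) -6729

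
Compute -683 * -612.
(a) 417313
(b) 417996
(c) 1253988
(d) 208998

-683 * -612 = 417996
b) 417996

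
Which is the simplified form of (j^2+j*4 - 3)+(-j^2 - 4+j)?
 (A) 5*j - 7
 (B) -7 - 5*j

Adding the polynomials and combining like terms:
(j^2 + j*4 - 3) + (-j^2 - 4 + j)
= 5*j - 7
A) 5*j - 7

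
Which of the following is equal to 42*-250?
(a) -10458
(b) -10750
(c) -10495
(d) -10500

42 * -250 = -10500
d) -10500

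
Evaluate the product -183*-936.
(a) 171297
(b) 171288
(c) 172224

-183 * -936 = 171288
b) 171288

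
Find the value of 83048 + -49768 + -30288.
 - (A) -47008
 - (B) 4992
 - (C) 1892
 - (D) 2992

First: 83048 + -49768 = 33280
Then: 33280 + -30288 = 2992
D) 2992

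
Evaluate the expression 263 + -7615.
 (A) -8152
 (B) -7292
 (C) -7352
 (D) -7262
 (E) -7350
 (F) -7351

263 + -7615 = -7352
C) -7352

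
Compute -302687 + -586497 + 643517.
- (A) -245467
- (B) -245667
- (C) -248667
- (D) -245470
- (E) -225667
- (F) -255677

First: -302687 + -586497 = -889184
Then: -889184 + 643517 = -245667
B) -245667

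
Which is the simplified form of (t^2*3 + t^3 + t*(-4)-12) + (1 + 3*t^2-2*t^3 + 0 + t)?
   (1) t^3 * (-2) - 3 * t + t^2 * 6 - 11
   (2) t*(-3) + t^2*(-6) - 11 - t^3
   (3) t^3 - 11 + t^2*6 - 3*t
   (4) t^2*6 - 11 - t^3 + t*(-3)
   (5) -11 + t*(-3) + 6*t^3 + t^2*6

Adding the polynomials and combining like terms:
(t^2*3 + t^3 + t*(-4) - 12) + (1 + 3*t^2 - 2*t^3 + 0 + t)
= t^2*6 - 11 - t^3 + t*(-3)
4) t^2*6 - 11 - t^3 + t*(-3)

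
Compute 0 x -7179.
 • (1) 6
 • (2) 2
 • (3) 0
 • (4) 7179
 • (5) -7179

0 * -7179 = 0
3) 0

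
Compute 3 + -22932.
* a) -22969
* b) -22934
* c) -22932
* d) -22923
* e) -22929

3 + -22932 = -22929
e) -22929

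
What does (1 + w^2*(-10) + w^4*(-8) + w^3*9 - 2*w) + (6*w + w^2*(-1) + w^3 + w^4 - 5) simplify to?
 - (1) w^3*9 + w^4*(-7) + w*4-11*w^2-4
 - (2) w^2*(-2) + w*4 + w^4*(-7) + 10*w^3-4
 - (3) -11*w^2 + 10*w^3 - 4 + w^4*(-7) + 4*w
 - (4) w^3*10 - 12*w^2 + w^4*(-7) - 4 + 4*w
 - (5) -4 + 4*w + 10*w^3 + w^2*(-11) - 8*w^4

Adding the polynomials and combining like terms:
(1 + w^2*(-10) + w^4*(-8) + w^3*9 - 2*w) + (6*w + w^2*(-1) + w^3 + w^4 - 5)
= -11*w^2 + 10*w^3 - 4 + w^4*(-7) + 4*w
3) -11*w^2 + 10*w^3 - 4 + w^4*(-7) + 4*w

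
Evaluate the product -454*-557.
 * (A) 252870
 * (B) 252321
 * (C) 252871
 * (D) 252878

-454 * -557 = 252878
D) 252878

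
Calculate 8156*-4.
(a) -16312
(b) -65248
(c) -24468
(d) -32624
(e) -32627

8156 * -4 = -32624
d) -32624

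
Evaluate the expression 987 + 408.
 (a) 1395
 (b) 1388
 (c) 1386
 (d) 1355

987 + 408 = 1395
a) 1395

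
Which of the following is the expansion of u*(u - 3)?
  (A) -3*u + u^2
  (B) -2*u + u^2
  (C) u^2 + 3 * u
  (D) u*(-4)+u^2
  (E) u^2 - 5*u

Expanding u*(u - 3):
= -3*u + u^2
A) -3*u + u^2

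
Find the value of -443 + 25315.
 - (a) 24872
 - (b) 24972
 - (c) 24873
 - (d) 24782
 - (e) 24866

-443 + 25315 = 24872
a) 24872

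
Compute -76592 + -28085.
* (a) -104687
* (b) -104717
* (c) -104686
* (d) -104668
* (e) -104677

-76592 + -28085 = -104677
e) -104677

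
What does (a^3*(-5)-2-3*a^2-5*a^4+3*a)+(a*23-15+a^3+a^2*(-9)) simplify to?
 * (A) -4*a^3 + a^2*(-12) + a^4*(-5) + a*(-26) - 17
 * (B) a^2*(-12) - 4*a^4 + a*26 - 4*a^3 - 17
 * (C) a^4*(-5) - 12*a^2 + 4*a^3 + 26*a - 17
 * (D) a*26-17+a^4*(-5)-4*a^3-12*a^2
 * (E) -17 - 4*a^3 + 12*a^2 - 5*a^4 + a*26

Adding the polynomials and combining like terms:
(a^3*(-5) - 2 - 3*a^2 - 5*a^4 + 3*a) + (a*23 - 15 + a^3 + a^2*(-9))
= a*26-17+a^4*(-5)-4*a^3-12*a^2
D) a*26-17+a^4*(-5)-4*a^3-12*a^2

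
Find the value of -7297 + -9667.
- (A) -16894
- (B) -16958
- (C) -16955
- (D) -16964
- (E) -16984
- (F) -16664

-7297 + -9667 = -16964
D) -16964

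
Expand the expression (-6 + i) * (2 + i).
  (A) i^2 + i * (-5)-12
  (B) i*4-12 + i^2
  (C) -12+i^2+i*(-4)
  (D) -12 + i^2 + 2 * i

Expanding (-6 + i) * (2 + i):
= -12+i^2+i*(-4)
C) -12+i^2+i*(-4)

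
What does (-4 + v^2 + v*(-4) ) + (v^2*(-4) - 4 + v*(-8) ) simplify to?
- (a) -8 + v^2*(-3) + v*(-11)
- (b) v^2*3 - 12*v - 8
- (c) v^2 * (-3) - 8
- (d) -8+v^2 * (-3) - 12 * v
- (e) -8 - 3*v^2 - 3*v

Adding the polynomials and combining like terms:
(-4 + v^2 + v*(-4)) + (v^2*(-4) - 4 + v*(-8))
= -8+v^2 * (-3) - 12 * v
d) -8+v^2 * (-3) - 12 * v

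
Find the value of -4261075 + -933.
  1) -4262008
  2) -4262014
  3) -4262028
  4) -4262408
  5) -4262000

-4261075 + -933 = -4262008
1) -4262008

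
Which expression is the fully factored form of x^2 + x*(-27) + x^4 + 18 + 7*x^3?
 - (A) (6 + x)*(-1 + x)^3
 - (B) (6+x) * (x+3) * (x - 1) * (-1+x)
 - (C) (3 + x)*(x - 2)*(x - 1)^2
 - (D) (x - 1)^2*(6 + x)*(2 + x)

We need to factor x^2 + x*(-27) + x^4 + 18 + 7*x^3.
The factored form is (6+x) * (x+3) * (x - 1) * (-1+x).
B) (6+x) * (x+3) * (x - 1) * (-1+x)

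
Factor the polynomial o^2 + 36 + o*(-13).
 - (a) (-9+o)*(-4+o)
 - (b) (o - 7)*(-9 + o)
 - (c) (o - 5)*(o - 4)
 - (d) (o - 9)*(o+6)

We need to factor o^2 + 36 + o*(-13).
The factored form is (-9+o)*(-4+o).
a) (-9+o)*(-4+o)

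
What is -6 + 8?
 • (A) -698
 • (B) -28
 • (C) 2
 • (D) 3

-6 + 8 = 2
C) 2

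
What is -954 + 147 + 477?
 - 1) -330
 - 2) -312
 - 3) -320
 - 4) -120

First: -954 + 147 = -807
Then: -807 + 477 = -330
1) -330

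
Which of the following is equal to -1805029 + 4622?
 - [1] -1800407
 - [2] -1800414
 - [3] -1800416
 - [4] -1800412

-1805029 + 4622 = -1800407
1) -1800407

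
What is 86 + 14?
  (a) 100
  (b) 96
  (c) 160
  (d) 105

86 + 14 = 100
a) 100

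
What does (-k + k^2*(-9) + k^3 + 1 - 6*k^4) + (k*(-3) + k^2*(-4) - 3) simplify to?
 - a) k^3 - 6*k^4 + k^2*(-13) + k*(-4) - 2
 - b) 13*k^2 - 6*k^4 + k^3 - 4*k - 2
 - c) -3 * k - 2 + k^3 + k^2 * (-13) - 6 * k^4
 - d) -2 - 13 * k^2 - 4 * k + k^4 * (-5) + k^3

Adding the polynomials and combining like terms:
(-k + k^2*(-9) + k^3 + 1 - 6*k^4) + (k*(-3) + k^2*(-4) - 3)
= k^3 - 6*k^4 + k^2*(-13) + k*(-4) - 2
a) k^3 - 6*k^4 + k^2*(-13) + k*(-4) - 2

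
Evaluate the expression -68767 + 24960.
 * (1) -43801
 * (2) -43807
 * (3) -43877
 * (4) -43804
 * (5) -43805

-68767 + 24960 = -43807
2) -43807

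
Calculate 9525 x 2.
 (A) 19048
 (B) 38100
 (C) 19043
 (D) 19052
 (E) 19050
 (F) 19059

9525 * 2 = 19050
E) 19050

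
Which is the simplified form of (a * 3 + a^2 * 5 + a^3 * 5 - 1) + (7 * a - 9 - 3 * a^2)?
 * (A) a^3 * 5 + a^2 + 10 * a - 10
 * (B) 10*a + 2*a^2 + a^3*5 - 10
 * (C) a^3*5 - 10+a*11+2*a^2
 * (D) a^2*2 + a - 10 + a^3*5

Adding the polynomials and combining like terms:
(a*3 + a^2*5 + a^3*5 - 1) + (7*a - 9 - 3*a^2)
= 10*a + 2*a^2 + a^3*5 - 10
B) 10*a + 2*a^2 + a^3*5 - 10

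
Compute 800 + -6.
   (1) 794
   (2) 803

800 + -6 = 794
1) 794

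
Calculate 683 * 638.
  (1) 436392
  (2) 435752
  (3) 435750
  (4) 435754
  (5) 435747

683 * 638 = 435754
4) 435754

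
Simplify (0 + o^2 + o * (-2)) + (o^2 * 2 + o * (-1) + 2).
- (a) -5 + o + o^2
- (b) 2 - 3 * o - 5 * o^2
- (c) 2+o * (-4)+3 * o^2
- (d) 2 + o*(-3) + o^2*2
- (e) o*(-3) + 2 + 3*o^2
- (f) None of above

Adding the polynomials and combining like terms:
(0 + o^2 + o*(-2)) + (o^2*2 + o*(-1) + 2)
= o*(-3) + 2 + 3*o^2
e) o*(-3) + 2 + 3*o^2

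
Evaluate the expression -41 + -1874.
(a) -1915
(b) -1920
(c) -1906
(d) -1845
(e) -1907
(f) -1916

-41 + -1874 = -1915
a) -1915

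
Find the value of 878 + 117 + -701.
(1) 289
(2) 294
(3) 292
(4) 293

First: 878 + 117 = 995
Then: 995 + -701 = 294
2) 294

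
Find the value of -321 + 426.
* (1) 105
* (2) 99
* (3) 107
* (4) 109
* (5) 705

-321 + 426 = 105
1) 105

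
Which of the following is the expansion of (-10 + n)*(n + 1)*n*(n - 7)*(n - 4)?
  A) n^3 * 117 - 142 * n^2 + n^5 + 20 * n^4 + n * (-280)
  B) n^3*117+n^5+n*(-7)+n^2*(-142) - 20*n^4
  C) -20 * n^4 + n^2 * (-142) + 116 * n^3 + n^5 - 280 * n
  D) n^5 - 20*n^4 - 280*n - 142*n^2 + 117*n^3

Expanding (-10 + n)*(n + 1)*n*(n - 7)*(n - 4):
= n^5 - 20*n^4 - 280*n - 142*n^2 + 117*n^3
D) n^5 - 20*n^4 - 280*n - 142*n^2 + 117*n^3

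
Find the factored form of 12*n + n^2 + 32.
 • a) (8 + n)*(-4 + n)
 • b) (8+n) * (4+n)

We need to factor 12*n + n^2 + 32.
The factored form is (8+n) * (4+n).
b) (8+n) * (4+n)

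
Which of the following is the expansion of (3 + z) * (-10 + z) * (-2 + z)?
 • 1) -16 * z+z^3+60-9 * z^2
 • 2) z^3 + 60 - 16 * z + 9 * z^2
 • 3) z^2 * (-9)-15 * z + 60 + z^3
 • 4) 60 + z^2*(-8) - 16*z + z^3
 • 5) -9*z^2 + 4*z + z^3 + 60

Expanding (3 + z) * (-10 + z) * (-2 + z):
= -16 * z+z^3+60-9 * z^2
1) -16 * z+z^3+60-9 * z^2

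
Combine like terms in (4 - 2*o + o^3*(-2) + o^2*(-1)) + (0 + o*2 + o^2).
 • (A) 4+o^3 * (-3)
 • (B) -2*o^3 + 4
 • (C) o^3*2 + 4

Adding the polynomials and combining like terms:
(4 - 2*o + o^3*(-2) + o^2*(-1)) + (0 + o*2 + o^2)
= -2*o^3 + 4
B) -2*o^3 + 4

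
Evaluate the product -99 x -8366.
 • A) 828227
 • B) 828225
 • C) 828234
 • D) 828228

-99 * -8366 = 828234
C) 828234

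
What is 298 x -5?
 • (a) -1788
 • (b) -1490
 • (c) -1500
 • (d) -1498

298 * -5 = -1490
b) -1490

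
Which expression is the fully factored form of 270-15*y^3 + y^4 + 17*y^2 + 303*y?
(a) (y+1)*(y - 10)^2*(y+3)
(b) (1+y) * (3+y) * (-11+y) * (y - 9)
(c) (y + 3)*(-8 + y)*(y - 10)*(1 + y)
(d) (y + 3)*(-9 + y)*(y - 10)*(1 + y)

We need to factor 270-15*y^3 + y^4 + 17*y^2 + 303*y.
The factored form is (y + 3)*(-9 + y)*(y - 10)*(1 + y).
d) (y + 3)*(-9 + y)*(y - 10)*(1 + y)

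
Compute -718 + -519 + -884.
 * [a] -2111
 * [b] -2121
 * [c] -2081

First: -718 + -519 = -1237
Then: -1237 + -884 = -2121
b) -2121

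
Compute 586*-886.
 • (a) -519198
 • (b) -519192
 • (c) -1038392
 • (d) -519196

586 * -886 = -519196
d) -519196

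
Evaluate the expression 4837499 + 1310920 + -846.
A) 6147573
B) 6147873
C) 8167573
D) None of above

First: 4837499 + 1310920 = 6148419
Then: 6148419 + -846 = 6147573
A) 6147573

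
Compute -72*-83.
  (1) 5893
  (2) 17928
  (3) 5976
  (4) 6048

-72 * -83 = 5976
3) 5976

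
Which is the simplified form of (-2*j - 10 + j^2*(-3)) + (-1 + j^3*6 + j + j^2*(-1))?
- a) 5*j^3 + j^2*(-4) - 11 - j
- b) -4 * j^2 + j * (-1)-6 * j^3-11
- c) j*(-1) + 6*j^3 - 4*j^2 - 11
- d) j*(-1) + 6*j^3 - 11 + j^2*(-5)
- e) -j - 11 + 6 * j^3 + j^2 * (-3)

Adding the polynomials and combining like terms:
(-2*j - 10 + j^2*(-3)) + (-1 + j^3*6 + j + j^2*(-1))
= j*(-1) + 6*j^3 - 4*j^2 - 11
c) j*(-1) + 6*j^3 - 4*j^2 - 11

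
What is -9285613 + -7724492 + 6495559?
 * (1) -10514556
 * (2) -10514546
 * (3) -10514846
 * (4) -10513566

First: -9285613 + -7724492 = -17010105
Then: -17010105 + 6495559 = -10514546
2) -10514546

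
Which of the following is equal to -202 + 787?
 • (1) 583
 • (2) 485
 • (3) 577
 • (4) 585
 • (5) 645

-202 + 787 = 585
4) 585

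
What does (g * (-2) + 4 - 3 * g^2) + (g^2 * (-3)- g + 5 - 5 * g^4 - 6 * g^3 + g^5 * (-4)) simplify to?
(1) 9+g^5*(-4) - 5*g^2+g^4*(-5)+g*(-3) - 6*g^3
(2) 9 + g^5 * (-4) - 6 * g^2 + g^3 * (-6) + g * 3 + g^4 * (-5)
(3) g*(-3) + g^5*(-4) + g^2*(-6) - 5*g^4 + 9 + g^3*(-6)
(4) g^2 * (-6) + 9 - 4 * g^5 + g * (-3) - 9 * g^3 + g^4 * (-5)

Adding the polynomials and combining like terms:
(g*(-2) + 4 - 3*g^2) + (g^2*(-3) - g + 5 - 5*g^4 - 6*g^3 + g^5*(-4))
= g*(-3) + g^5*(-4) + g^2*(-6) - 5*g^4 + 9 + g^3*(-6)
3) g*(-3) + g^5*(-4) + g^2*(-6) - 5*g^4 + 9 + g^3*(-6)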